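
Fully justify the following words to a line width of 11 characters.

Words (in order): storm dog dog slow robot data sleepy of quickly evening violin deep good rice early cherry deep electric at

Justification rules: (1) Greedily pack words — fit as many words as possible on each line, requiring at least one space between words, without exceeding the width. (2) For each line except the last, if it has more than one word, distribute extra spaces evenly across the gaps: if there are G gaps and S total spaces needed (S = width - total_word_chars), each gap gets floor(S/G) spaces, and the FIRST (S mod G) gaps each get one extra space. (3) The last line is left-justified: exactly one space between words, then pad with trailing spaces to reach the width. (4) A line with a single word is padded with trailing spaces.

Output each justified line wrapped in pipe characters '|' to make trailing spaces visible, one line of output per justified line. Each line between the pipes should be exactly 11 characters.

Line 1: ['storm', 'dog'] (min_width=9, slack=2)
Line 2: ['dog', 'slow'] (min_width=8, slack=3)
Line 3: ['robot', 'data'] (min_width=10, slack=1)
Line 4: ['sleepy', 'of'] (min_width=9, slack=2)
Line 5: ['quickly'] (min_width=7, slack=4)
Line 6: ['evening'] (min_width=7, slack=4)
Line 7: ['violin', 'deep'] (min_width=11, slack=0)
Line 8: ['good', 'rice'] (min_width=9, slack=2)
Line 9: ['early'] (min_width=5, slack=6)
Line 10: ['cherry', 'deep'] (min_width=11, slack=0)
Line 11: ['electric', 'at'] (min_width=11, slack=0)

Answer: |storm   dog|
|dog    slow|
|robot  data|
|sleepy   of|
|quickly    |
|evening    |
|violin deep|
|good   rice|
|early      |
|cherry deep|
|electric at|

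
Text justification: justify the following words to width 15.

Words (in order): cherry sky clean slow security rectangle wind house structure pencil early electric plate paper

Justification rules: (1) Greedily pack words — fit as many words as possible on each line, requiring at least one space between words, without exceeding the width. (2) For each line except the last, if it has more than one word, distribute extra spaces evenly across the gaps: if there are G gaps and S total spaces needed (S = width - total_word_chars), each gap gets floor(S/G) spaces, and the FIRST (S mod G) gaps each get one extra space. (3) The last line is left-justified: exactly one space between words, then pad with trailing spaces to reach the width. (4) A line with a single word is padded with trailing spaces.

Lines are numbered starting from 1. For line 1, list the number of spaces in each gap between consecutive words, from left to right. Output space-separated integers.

Line 1: ['cherry', 'sky'] (min_width=10, slack=5)
Line 2: ['clean', 'slow'] (min_width=10, slack=5)
Line 3: ['security'] (min_width=8, slack=7)
Line 4: ['rectangle', 'wind'] (min_width=14, slack=1)
Line 5: ['house', 'structure'] (min_width=15, slack=0)
Line 6: ['pencil', 'early'] (min_width=12, slack=3)
Line 7: ['electric', 'plate'] (min_width=14, slack=1)
Line 8: ['paper'] (min_width=5, slack=10)

Answer: 6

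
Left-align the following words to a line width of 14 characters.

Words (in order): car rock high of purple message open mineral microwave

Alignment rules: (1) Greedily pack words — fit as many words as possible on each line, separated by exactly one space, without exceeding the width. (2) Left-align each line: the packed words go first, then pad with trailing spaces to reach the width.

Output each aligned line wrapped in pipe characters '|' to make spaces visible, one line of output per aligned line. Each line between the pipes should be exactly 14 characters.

Line 1: ['car', 'rock', 'high'] (min_width=13, slack=1)
Line 2: ['of', 'purple'] (min_width=9, slack=5)
Line 3: ['message', 'open'] (min_width=12, slack=2)
Line 4: ['mineral'] (min_width=7, slack=7)
Line 5: ['microwave'] (min_width=9, slack=5)

Answer: |car rock high |
|of purple     |
|message open  |
|mineral       |
|microwave     |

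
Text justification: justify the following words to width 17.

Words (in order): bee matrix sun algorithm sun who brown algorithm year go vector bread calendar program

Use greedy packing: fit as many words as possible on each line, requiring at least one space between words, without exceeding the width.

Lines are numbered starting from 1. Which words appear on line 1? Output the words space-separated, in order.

Answer: bee matrix sun

Derivation:
Line 1: ['bee', 'matrix', 'sun'] (min_width=14, slack=3)
Line 2: ['algorithm', 'sun', 'who'] (min_width=17, slack=0)
Line 3: ['brown', 'algorithm'] (min_width=15, slack=2)
Line 4: ['year', 'go', 'vector'] (min_width=14, slack=3)
Line 5: ['bread', 'calendar'] (min_width=14, slack=3)
Line 6: ['program'] (min_width=7, slack=10)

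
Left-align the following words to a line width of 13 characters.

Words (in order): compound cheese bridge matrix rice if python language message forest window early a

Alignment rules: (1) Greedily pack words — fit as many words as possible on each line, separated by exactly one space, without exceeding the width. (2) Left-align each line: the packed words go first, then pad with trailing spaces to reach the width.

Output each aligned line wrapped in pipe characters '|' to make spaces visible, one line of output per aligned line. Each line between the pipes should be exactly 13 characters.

Line 1: ['compound'] (min_width=8, slack=5)
Line 2: ['cheese', 'bridge'] (min_width=13, slack=0)
Line 3: ['matrix', 'rice'] (min_width=11, slack=2)
Line 4: ['if', 'python'] (min_width=9, slack=4)
Line 5: ['language'] (min_width=8, slack=5)
Line 6: ['message'] (min_width=7, slack=6)
Line 7: ['forest', 'window'] (min_width=13, slack=0)
Line 8: ['early', 'a'] (min_width=7, slack=6)

Answer: |compound     |
|cheese bridge|
|matrix rice  |
|if python    |
|language     |
|message      |
|forest window|
|early a      |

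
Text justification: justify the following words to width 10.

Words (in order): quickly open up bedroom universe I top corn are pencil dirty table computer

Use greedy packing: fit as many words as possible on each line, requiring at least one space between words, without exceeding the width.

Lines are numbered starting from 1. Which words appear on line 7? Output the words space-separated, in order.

Line 1: ['quickly'] (min_width=7, slack=3)
Line 2: ['open', 'up'] (min_width=7, slack=3)
Line 3: ['bedroom'] (min_width=7, slack=3)
Line 4: ['universe', 'I'] (min_width=10, slack=0)
Line 5: ['top', 'corn'] (min_width=8, slack=2)
Line 6: ['are', 'pencil'] (min_width=10, slack=0)
Line 7: ['dirty'] (min_width=5, slack=5)
Line 8: ['table'] (min_width=5, slack=5)
Line 9: ['computer'] (min_width=8, slack=2)

Answer: dirty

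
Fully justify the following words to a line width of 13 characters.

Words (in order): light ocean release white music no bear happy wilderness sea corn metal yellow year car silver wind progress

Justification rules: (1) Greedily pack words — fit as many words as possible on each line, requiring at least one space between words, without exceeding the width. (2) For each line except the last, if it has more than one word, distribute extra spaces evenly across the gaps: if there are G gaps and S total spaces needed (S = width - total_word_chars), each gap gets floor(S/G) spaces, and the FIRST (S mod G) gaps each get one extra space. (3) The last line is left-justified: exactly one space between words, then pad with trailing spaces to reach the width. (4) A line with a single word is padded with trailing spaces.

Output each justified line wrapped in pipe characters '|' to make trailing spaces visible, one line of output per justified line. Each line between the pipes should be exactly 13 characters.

Line 1: ['light', 'ocean'] (min_width=11, slack=2)
Line 2: ['release', 'white'] (min_width=13, slack=0)
Line 3: ['music', 'no', 'bear'] (min_width=13, slack=0)
Line 4: ['happy'] (min_width=5, slack=8)
Line 5: ['wilderness'] (min_width=10, slack=3)
Line 6: ['sea', 'corn'] (min_width=8, slack=5)
Line 7: ['metal', 'yellow'] (min_width=12, slack=1)
Line 8: ['year', 'car'] (min_width=8, slack=5)
Line 9: ['silver', 'wind'] (min_width=11, slack=2)
Line 10: ['progress'] (min_width=8, slack=5)

Answer: |light   ocean|
|release white|
|music no bear|
|happy        |
|wilderness   |
|sea      corn|
|metal  yellow|
|year      car|
|silver   wind|
|progress     |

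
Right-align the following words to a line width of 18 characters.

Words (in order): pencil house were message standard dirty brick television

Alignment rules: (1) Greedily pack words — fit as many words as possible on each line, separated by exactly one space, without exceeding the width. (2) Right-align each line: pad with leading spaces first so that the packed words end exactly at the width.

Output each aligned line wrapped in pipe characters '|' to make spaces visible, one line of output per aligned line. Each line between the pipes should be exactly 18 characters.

Answer: | pencil house were|
|  message standard|
|       dirty brick|
|        television|

Derivation:
Line 1: ['pencil', 'house', 'were'] (min_width=17, slack=1)
Line 2: ['message', 'standard'] (min_width=16, slack=2)
Line 3: ['dirty', 'brick'] (min_width=11, slack=7)
Line 4: ['television'] (min_width=10, slack=8)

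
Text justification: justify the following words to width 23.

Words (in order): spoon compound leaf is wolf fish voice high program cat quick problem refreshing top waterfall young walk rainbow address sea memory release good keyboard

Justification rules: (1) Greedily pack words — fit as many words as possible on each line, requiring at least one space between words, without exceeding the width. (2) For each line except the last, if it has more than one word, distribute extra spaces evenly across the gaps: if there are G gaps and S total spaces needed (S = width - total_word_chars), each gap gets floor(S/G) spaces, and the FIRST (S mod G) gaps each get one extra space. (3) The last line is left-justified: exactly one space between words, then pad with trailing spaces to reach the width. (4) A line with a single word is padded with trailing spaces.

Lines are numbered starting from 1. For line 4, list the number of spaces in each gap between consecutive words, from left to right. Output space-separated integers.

Answer: 2 1

Derivation:
Line 1: ['spoon', 'compound', 'leaf', 'is'] (min_width=22, slack=1)
Line 2: ['wolf', 'fish', 'voice', 'high'] (min_width=20, slack=3)
Line 3: ['program', 'cat', 'quick'] (min_width=17, slack=6)
Line 4: ['problem', 'refreshing', 'top'] (min_width=22, slack=1)
Line 5: ['waterfall', 'young', 'walk'] (min_width=20, slack=3)
Line 6: ['rainbow', 'address', 'sea'] (min_width=19, slack=4)
Line 7: ['memory', 'release', 'good'] (min_width=19, slack=4)
Line 8: ['keyboard'] (min_width=8, slack=15)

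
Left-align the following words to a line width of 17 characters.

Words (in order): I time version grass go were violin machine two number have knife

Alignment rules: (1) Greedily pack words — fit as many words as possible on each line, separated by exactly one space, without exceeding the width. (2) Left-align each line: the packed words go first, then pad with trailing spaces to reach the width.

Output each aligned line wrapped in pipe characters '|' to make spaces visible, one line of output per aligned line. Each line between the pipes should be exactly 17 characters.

Answer: |I time version   |
|grass go were    |
|violin machine   |
|two number have  |
|knife            |

Derivation:
Line 1: ['I', 'time', 'version'] (min_width=14, slack=3)
Line 2: ['grass', 'go', 'were'] (min_width=13, slack=4)
Line 3: ['violin', 'machine'] (min_width=14, slack=3)
Line 4: ['two', 'number', 'have'] (min_width=15, slack=2)
Line 5: ['knife'] (min_width=5, slack=12)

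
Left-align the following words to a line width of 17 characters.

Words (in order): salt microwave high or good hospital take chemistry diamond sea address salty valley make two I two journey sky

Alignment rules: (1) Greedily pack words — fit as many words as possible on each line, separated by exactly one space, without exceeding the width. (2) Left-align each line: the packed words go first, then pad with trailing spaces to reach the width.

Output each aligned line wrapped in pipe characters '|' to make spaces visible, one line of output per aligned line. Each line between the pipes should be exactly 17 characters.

Line 1: ['salt', 'microwave'] (min_width=14, slack=3)
Line 2: ['high', 'or', 'good'] (min_width=12, slack=5)
Line 3: ['hospital', 'take'] (min_width=13, slack=4)
Line 4: ['chemistry', 'diamond'] (min_width=17, slack=0)
Line 5: ['sea', 'address', 'salty'] (min_width=17, slack=0)
Line 6: ['valley', 'make', 'two', 'I'] (min_width=17, slack=0)
Line 7: ['two', 'journey', 'sky'] (min_width=15, slack=2)

Answer: |salt microwave   |
|high or good     |
|hospital take    |
|chemistry diamond|
|sea address salty|
|valley make two I|
|two journey sky  |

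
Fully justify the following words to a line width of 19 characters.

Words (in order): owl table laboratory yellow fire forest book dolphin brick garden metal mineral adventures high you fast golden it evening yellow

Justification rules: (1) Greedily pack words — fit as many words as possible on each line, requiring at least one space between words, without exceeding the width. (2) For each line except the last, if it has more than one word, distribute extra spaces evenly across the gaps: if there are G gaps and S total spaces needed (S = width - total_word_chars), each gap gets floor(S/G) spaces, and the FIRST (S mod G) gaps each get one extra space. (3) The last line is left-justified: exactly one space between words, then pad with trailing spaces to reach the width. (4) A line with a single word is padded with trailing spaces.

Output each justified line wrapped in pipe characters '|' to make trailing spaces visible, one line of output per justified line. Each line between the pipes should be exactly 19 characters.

Line 1: ['owl', 'table'] (min_width=9, slack=10)
Line 2: ['laboratory', 'yellow'] (min_width=17, slack=2)
Line 3: ['fire', 'forest', 'book'] (min_width=16, slack=3)
Line 4: ['dolphin', 'brick'] (min_width=13, slack=6)
Line 5: ['garden', 'metal'] (min_width=12, slack=7)
Line 6: ['mineral', 'adventures'] (min_width=18, slack=1)
Line 7: ['high', 'you', 'fast'] (min_width=13, slack=6)
Line 8: ['golden', 'it', 'evening'] (min_width=17, slack=2)
Line 9: ['yellow'] (min_width=6, slack=13)

Answer: |owl           table|
|laboratory   yellow|
|fire   forest  book|
|dolphin       brick|
|garden        metal|
|mineral  adventures|
|high    you    fast|
|golden  it  evening|
|yellow             |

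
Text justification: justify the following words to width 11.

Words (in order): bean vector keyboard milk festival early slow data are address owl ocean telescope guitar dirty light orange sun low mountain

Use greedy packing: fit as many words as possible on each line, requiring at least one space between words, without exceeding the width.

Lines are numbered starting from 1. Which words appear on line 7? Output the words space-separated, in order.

Answer: address owl

Derivation:
Line 1: ['bean', 'vector'] (min_width=11, slack=0)
Line 2: ['keyboard'] (min_width=8, slack=3)
Line 3: ['milk'] (min_width=4, slack=7)
Line 4: ['festival'] (min_width=8, slack=3)
Line 5: ['early', 'slow'] (min_width=10, slack=1)
Line 6: ['data', 'are'] (min_width=8, slack=3)
Line 7: ['address', 'owl'] (min_width=11, slack=0)
Line 8: ['ocean'] (min_width=5, slack=6)
Line 9: ['telescope'] (min_width=9, slack=2)
Line 10: ['guitar'] (min_width=6, slack=5)
Line 11: ['dirty', 'light'] (min_width=11, slack=0)
Line 12: ['orange', 'sun'] (min_width=10, slack=1)
Line 13: ['low'] (min_width=3, slack=8)
Line 14: ['mountain'] (min_width=8, slack=3)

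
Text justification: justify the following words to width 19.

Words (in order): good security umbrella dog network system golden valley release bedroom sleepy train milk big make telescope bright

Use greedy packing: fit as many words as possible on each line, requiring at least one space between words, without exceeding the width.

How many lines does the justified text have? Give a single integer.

Answer: 8

Derivation:
Line 1: ['good', 'security'] (min_width=13, slack=6)
Line 2: ['umbrella', 'dog'] (min_width=12, slack=7)
Line 3: ['network', 'system'] (min_width=14, slack=5)
Line 4: ['golden', 'valley'] (min_width=13, slack=6)
Line 5: ['release', 'bedroom'] (min_width=15, slack=4)
Line 6: ['sleepy', 'train', 'milk'] (min_width=17, slack=2)
Line 7: ['big', 'make', 'telescope'] (min_width=18, slack=1)
Line 8: ['bright'] (min_width=6, slack=13)
Total lines: 8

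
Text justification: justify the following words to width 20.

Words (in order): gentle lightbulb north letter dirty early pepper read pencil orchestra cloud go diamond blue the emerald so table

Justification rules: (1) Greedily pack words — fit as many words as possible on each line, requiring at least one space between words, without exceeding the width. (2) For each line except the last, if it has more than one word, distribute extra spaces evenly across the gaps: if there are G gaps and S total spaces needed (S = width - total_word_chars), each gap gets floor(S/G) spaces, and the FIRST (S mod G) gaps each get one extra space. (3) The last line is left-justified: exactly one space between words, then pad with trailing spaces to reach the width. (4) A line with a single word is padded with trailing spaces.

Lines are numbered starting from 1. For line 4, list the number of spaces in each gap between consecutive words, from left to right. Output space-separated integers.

Answer: 5

Derivation:
Line 1: ['gentle', 'lightbulb'] (min_width=16, slack=4)
Line 2: ['north', 'letter', 'dirty'] (min_width=18, slack=2)
Line 3: ['early', 'pepper', 'read'] (min_width=17, slack=3)
Line 4: ['pencil', 'orchestra'] (min_width=16, slack=4)
Line 5: ['cloud', 'go', 'diamond'] (min_width=16, slack=4)
Line 6: ['blue', 'the', 'emerald', 'so'] (min_width=19, slack=1)
Line 7: ['table'] (min_width=5, slack=15)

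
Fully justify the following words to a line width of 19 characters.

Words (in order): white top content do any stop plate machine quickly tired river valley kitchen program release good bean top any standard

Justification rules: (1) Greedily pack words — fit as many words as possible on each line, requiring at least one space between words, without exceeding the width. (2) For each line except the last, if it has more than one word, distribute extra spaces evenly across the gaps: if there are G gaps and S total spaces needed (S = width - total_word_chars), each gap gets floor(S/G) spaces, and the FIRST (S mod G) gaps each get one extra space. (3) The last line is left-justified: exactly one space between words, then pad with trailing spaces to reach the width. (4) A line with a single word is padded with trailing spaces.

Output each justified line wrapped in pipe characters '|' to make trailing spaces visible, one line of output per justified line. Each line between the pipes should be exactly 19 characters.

Answer: |white  top  content|
|do  any  stop plate|
|machine     quickly|
|tired  river valley|
|kitchen     program|
|release  good  bean|
|top any standard   |

Derivation:
Line 1: ['white', 'top', 'content'] (min_width=17, slack=2)
Line 2: ['do', 'any', 'stop', 'plate'] (min_width=17, slack=2)
Line 3: ['machine', 'quickly'] (min_width=15, slack=4)
Line 4: ['tired', 'river', 'valley'] (min_width=18, slack=1)
Line 5: ['kitchen', 'program'] (min_width=15, slack=4)
Line 6: ['release', 'good', 'bean'] (min_width=17, slack=2)
Line 7: ['top', 'any', 'standard'] (min_width=16, slack=3)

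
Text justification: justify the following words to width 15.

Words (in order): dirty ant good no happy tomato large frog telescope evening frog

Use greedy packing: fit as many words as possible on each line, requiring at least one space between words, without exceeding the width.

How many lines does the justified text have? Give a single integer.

Answer: 5

Derivation:
Line 1: ['dirty', 'ant', 'good'] (min_width=14, slack=1)
Line 2: ['no', 'happy', 'tomato'] (min_width=15, slack=0)
Line 3: ['large', 'frog'] (min_width=10, slack=5)
Line 4: ['telescope'] (min_width=9, slack=6)
Line 5: ['evening', 'frog'] (min_width=12, slack=3)
Total lines: 5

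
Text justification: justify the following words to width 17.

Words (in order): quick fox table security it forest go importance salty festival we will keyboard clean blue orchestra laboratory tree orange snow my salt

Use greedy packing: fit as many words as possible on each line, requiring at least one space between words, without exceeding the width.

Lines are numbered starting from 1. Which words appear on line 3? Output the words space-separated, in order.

Line 1: ['quick', 'fox', 'table'] (min_width=15, slack=2)
Line 2: ['security', 'it'] (min_width=11, slack=6)
Line 3: ['forest', 'go'] (min_width=9, slack=8)
Line 4: ['importance', 'salty'] (min_width=16, slack=1)
Line 5: ['festival', 'we', 'will'] (min_width=16, slack=1)
Line 6: ['keyboard', 'clean'] (min_width=14, slack=3)
Line 7: ['blue', 'orchestra'] (min_width=14, slack=3)
Line 8: ['laboratory', 'tree'] (min_width=15, slack=2)
Line 9: ['orange', 'snow', 'my'] (min_width=14, slack=3)
Line 10: ['salt'] (min_width=4, slack=13)

Answer: forest go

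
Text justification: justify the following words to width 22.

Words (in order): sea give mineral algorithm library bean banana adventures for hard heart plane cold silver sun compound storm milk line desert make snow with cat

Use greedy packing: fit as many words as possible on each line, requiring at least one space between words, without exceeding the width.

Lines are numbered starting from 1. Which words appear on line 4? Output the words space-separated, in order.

Line 1: ['sea', 'give', 'mineral'] (min_width=16, slack=6)
Line 2: ['algorithm', 'library', 'bean'] (min_width=22, slack=0)
Line 3: ['banana', 'adventures', 'for'] (min_width=21, slack=1)
Line 4: ['hard', 'heart', 'plane', 'cold'] (min_width=21, slack=1)
Line 5: ['silver', 'sun', 'compound'] (min_width=19, slack=3)
Line 6: ['storm', 'milk', 'line', 'desert'] (min_width=22, slack=0)
Line 7: ['make', 'snow', 'with', 'cat'] (min_width=18, slack=4)

Answer: hard heart plane cold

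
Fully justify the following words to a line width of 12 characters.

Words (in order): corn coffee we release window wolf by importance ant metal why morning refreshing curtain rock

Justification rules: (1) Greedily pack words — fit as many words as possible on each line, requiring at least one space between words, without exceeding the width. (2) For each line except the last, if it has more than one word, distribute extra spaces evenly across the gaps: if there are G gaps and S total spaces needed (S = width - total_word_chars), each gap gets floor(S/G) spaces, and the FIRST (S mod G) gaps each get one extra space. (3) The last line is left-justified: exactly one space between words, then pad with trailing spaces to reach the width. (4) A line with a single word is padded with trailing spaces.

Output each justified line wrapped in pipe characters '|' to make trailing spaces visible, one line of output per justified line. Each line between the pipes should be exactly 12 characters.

Line 1: ['corn', 'coffee'] (min_width=11, slack=1)
Line 2: ['we', 'release'] (min_width=10, slack=2)
Line 3: ['window', 'wolf'] (min_width=11, slack=1)
Line 4: ['by'] (min_width=2, slack=10)
Line 5: ['importance'] (min_width=10, slack=2)
Line 6: ['ant', 'metal'] (min_width=9, slack=3)
Line 7: ['why', 'morning'] (min_width=11, slack=1)
Line 8: ['refreshing'] (min_width=10, slack=2)
Line 9: ['curtain', 'rock'] (min_width=12, slack=0)

Answer: |corn  coffee|
|we   release|
|window  wolf|
|by          |
|importance  |
|ant    metal|
|why  morning|
|refreshing  |
|curtain rock|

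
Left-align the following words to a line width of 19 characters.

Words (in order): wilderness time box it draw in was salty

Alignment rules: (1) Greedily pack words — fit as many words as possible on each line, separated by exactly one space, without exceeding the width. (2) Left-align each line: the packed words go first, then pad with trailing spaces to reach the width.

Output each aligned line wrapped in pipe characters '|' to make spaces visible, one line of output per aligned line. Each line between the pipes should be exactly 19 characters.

Line 1: ['wilderness', 'time', 'box'] (min_width=19, slack=0)
Line 2: ['it', 'draw', 'in', 'was'] (min_width=14, slack=5)
Line 3: ['salty'] (min_width=5, slack=14)

Answer: |wilderness time box|
|it draw in was     |
|salty              |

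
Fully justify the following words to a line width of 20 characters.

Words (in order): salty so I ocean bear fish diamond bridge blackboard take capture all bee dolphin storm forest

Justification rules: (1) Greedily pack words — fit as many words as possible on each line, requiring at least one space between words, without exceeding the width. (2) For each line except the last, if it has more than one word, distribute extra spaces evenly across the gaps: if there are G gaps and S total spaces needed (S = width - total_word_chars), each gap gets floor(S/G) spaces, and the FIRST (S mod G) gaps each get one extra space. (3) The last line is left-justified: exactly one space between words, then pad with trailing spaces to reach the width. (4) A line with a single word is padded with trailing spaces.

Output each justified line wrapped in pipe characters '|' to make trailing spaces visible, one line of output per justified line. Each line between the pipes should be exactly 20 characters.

Line 1: ['salty', 'so', 'I', 'ocean'] (min_width=16, slack=4)
Line 2: ['bear', 'fish', 'diamond'] (min_width=17, slack=3)
Line 3: ['bridge', 'blackboard'] (min_width=17, slack=3)
Line 4: ['take', 'capture', 'all', 'bee'] (min_width=20, slack=0)
Line 5: ['dolphin', 'storm', 'forest'] (min_width=20, slack=0)

Answer: |salty   so  I  ocean|
|bear   fish  diamond|
|bridge    blackboard|
|take capture all bee|
|dolphin storm forest|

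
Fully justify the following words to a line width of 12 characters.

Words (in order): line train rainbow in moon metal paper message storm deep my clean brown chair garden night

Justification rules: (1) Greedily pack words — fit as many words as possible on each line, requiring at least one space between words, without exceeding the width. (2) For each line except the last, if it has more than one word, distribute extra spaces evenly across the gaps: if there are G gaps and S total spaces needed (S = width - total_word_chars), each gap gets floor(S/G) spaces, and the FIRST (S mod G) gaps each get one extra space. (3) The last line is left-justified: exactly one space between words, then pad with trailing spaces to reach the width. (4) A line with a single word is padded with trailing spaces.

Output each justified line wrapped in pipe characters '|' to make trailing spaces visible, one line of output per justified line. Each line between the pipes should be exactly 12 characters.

Answer: |line   train|
|rainbow   in|
|moon   metal|
|paper       |
|message     |
|storm   deep|
|my     clean|
|brown  chair|
|garden night|

Derivation:
Line 1: ['line', 'train'] (min_width=10, slack=2)
Line 2: ['rainbow', 'in'] (min_width=10, slack=2)
Line 3: ['moon', 'metal'] (min_width=10, slack=2)
Line 4: ['paper'] (min_width=5, slack=7)
Line 5: ['message'] (min_width=7, slack=5)
Line 6: ['storm', 'deep'] (min_width=10, slack=2)
Line 7: ['my', 'clean'] (min_width=8, slack=4)
Line 8: ['brown', 'chair'] (min_width=11, slack=1)
Line 9: ['garden', 'night'] (min_width=12, slack=0)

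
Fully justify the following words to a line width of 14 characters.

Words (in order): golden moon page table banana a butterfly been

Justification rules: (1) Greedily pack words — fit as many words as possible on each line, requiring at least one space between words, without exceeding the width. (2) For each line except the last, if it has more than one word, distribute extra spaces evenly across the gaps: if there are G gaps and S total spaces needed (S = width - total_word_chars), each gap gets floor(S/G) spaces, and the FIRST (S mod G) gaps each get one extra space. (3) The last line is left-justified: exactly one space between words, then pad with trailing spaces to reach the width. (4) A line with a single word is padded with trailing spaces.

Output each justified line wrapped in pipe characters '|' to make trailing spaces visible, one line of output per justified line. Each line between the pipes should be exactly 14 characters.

Line 1: ['golden', 'moon'] (min_width=11, slack=3)
Line 2: ['page', 'table'] (min_width=10, slack=4)
Line 3: ['banana', 'a'] (min_width=8, slack=6)
Line 4: ['butterfly', 'been'] (min_width=14, slack=0)

Answer: |golden    moon|
|page     table|
|banana       a|
|butterfly been|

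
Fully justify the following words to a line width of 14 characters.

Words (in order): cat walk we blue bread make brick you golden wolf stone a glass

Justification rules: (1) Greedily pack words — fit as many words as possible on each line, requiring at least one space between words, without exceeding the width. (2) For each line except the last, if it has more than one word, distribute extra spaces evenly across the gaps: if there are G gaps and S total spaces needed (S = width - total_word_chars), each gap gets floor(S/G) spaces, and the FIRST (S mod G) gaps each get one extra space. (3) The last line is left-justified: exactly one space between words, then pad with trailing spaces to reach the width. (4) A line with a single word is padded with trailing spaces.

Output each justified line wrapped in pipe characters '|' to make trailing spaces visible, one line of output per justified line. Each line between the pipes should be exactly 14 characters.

Answer: |cat   walk  we|
|blue     bread|
|make brick you|
|golden    wolf|
|stone a glass |

Derivation:
Line 1: ['cat', 'walk', 'we'] (min_width=11, slack=3)
Line 2: ['blue', 'bread'] (min_width=10, slack=4)
Line 3: ['make', 'brick', 'you'] (min_width=14, slack=0)
Line 4: ['golden', 'wolf'] (min_width=11, slack=3)
Line 5: ['stone', 'a', 'glass'] (min_width=13, slack=1)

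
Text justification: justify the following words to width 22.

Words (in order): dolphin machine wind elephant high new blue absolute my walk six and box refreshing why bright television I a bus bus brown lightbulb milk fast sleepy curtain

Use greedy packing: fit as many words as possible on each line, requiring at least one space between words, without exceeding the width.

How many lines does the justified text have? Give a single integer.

Line 1: ['dolphin', 'machine', 'wind'] (min_width=20, slack=2)
Line 2: ['elephant', 'high', 'new', 'blue'] (min_width=22, slack=0)
Line 3: ['absolute', 'my', 'walk', 'six'] (min_width=20, slack=2)
Line 4: ['and', 'box', 'refreshing', 'why'] (min_width=22, slack=0)
Line 5: ['bright', 'television', 'I', 'a'] (min_width=21, slack=1)
Line 6: ['bus', 'bus', 'brown'] (min_width=13, slack=9)
Line 7: ['lightbulb', 'milk', 'fast'] (min_width=19, slack=3)
Line 8: ['sleepy', 'curtain'] (min_width=14, slack=8)
Total lines: 8

Answer: 8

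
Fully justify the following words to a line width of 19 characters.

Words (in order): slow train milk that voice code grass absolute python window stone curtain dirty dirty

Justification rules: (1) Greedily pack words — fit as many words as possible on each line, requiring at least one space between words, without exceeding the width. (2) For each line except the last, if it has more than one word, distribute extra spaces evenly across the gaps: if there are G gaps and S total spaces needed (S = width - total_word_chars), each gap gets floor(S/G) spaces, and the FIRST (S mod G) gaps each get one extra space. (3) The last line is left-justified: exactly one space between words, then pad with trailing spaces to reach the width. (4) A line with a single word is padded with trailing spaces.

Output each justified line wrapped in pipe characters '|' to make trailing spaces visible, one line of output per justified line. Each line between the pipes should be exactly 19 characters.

Answer: |slow   train   milk|
|that   voice   code|
|grass      absolute|
|python window stone|
|curtain dirty dirty|

Derivation:
Line 1: ['slow', 'train', 'milk'] (min_width=15, slack=4)
Line 2: ['that', 'voice', 'code'] (min_width=15, slack=4)
Line 3: ['grass', 'absolute'] (min_width=14, slack=5)
Line 4: ['python', 'window', 'stone'] (min_width=19, slack=0)
Line 5: ['curtain', 'dirty', 'dirty'] (min_width=19, slack=0)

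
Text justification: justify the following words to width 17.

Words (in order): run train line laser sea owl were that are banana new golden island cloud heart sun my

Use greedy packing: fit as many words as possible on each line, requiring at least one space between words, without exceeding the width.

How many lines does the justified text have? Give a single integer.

Answer: 6

Derivation:
Line 1: ['run', 'train', 'line'] (min_width=14, slack=3)
Line 2: ['laser', 'sea', 'owl'] (min_width=13, slack=4)
Line 3: ['were', 'that', 'are'] (min_width=13, slack=4)
Line 4: ['banana', 'new', 'golden'] (min_width=17, slack=0)
Line 5: ['island', 'cloud'] (min_width=12, slack=5)
Line 6: ['heart', 'sun', 'my'] (min_width=12, slack=5)
Total lines: 6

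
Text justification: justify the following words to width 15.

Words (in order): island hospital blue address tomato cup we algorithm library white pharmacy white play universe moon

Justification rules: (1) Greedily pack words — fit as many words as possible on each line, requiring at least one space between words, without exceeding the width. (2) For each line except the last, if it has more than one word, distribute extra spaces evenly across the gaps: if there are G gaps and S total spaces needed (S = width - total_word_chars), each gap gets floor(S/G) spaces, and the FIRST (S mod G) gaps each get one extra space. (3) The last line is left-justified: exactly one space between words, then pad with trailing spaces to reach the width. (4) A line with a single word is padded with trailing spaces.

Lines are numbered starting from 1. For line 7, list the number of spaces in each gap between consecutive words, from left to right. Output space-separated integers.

Answer: 3

Derivation:
Line 1: ['island', 'hospital'] (min_width=15, slack=0)
Line 2: ['blue', 'address'] (min_width=12, slack=3)
Line 3: ['tomato', 'cup', 'we'] (min_width=13, slack=2)
Line 4: ['algorithm'] (min_width=9, slack=6)
Line 5: ['library', 'white'] (min_width=13, slack=2)
Line 6: ['pharmacy', 'white'] (min_width=14, slack=1)
Line 7: ['play', 'universe'] (min_width=13, slack=2)
Line 8: ['moon'] (min_width=4, slack=11)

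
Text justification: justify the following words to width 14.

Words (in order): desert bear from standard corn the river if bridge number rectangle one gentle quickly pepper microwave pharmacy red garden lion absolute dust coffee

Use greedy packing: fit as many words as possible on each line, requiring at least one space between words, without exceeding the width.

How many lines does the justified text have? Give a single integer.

Line 1: ['desert', 'bear'] (min_width=11, slack=3)
Line 2: ['from', 'standard'] (min_width=13, slack=1)
Line 3: ['corn', 'the', 'river'] (min_width=14, slack=0)
Line 4: ['if', 'bridge'] (min_width=9, slack=5)
Line 5: ['number'] (min_width=6, slack=8)
Line 6: ['rectangle', 'one'] (min_width=13, slack=1)
Line 7: ['gentle', 'quickly'] (min_width=14, slack=0)
Line 8: ['pepper'] (min_width=6, slack=8)
Line 9: ['microwave'] (min_width=9, slack=5)
Line 10: ['pharmacy', 'red'] (min_width=12, slack=2)
Line 11: ['garden', 'lion'] (min_width=11, slack=3)
Line 12: ['absolute', 'dust'] (min_width=13, slack=1)
Line 13: ['coffee'] (min_width=6, slack=8)
Total lines: 13

Answer: 13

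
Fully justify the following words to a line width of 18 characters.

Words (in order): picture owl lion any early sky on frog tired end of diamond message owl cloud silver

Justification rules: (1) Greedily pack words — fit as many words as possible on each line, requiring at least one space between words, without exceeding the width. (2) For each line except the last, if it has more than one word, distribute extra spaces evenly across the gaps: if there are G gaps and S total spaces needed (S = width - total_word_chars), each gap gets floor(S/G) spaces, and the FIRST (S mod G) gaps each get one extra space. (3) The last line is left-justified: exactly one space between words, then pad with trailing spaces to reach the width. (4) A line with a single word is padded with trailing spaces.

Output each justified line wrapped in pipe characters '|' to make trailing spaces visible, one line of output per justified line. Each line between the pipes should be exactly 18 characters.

Answer: |picture  owl  lion|
|any  early  sky on|
|frog  tired end of|
|diamond    message|
|owl cloud silver  |

Derivation:
Line 1: ['picture', 'owl', 'lion'] (min_width=16, slack=2)
Line 2: ['any', 'early', 'sky', 'on'] (min_width=16, slack=2)
Line 3: ['frog', 'tired', 'end', 'of'] (min_width=17, slack=1)
Line 4: ['diamond', 'message'] (min_width=15, slack=3)
Line 5: ['owl', 'cloud', 'silver'] (min_width=16, slack=2)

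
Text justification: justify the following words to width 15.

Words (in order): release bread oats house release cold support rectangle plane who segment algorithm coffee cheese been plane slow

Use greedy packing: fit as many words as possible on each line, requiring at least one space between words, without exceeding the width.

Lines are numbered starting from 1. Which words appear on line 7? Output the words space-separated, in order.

Line 1: ['release', 'bread'] (min_width=13, slack=2)
Line 2: ['oats', 'house'] (min_width=10, slack=5)
Line 3: ['release', 'cold'] (min_width=12, slack=3)
Line 4: ['support'] (min_width=7, slack=8)
Line 5: ['rectangle', 'plane'] (min_width=15, slack=0)
Line 6: ['who', 'segment'] (min_width=11, slack=4)
Line 7: ['algorithm'] (min_width=9, slack=6)
Line 8: ['coffee', 'cheese'] (min_width=13, slack=2)
Line 9: ['been', 'plane', 'slow'] (min_width=15, slack=0)

Answer: algorithm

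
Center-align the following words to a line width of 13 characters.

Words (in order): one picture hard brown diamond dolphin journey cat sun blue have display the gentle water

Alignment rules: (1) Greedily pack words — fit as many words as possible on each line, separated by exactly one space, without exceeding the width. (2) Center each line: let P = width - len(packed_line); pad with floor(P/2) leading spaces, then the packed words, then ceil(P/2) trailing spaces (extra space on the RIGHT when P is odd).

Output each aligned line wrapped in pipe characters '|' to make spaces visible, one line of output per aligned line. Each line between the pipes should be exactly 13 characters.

Line 1: ['one', 'picture'] (min_width=11, slack=2)
Line 2: ['hard', 'brown'] (min_width=10, slack=3)
Line 3: ['diamond'] (min_width=7, slack=6)
Line 4: ['dolphin'] (min_width=7, slack=6)
Line 5: ['journey', 'cat'] (min_width=11, slack=2)
Line 6: ['sun', 'blue', 'have'] (min_width=13, slack=0)
Line 7: ['display', 'the'] (min_width=11, slack=2)
Line 8: ['gentle', 'water'] (min_width=12, slack=1)

Answer: | one picture |
| hard brown  |
|   diamond   |
|   dolphin   |
| journey cat |
|sun blue have|
| display the |
|gentle water |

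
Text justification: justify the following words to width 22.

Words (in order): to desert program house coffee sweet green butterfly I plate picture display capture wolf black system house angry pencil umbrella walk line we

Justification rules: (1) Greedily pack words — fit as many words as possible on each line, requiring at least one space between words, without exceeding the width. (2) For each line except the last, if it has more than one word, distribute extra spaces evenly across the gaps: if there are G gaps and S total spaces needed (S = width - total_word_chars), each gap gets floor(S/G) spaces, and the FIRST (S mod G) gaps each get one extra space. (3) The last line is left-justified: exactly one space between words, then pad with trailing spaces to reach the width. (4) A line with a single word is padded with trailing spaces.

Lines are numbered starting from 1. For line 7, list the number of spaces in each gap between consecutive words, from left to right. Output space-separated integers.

Answer: 2 2

Derivation:
Line 1: ['to', 'desert', 'program'] (min_width=17, slack=5)
Line 2: ['house', 'coffee', 'sweet'] (min_width=18, slack=4)
Line 3: ['green', 'butterfly', 'I'] (min_width=17, slack=5)
Line 4: ['plate', 'picture', 'display'] (min_width=21, slack=1)
Line 5: ['capture', 'wolf', 'black'] (min_width=18, slack=4)
Line 6: ['system', 'house', 'angry'] (min_width=18, slack=4)
Line 7: ['pencil', 'umbrella', 'walk'] (min_width=20, slack=2)
Line 8: ['line', 'we'] (min_width=7, slack=15)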